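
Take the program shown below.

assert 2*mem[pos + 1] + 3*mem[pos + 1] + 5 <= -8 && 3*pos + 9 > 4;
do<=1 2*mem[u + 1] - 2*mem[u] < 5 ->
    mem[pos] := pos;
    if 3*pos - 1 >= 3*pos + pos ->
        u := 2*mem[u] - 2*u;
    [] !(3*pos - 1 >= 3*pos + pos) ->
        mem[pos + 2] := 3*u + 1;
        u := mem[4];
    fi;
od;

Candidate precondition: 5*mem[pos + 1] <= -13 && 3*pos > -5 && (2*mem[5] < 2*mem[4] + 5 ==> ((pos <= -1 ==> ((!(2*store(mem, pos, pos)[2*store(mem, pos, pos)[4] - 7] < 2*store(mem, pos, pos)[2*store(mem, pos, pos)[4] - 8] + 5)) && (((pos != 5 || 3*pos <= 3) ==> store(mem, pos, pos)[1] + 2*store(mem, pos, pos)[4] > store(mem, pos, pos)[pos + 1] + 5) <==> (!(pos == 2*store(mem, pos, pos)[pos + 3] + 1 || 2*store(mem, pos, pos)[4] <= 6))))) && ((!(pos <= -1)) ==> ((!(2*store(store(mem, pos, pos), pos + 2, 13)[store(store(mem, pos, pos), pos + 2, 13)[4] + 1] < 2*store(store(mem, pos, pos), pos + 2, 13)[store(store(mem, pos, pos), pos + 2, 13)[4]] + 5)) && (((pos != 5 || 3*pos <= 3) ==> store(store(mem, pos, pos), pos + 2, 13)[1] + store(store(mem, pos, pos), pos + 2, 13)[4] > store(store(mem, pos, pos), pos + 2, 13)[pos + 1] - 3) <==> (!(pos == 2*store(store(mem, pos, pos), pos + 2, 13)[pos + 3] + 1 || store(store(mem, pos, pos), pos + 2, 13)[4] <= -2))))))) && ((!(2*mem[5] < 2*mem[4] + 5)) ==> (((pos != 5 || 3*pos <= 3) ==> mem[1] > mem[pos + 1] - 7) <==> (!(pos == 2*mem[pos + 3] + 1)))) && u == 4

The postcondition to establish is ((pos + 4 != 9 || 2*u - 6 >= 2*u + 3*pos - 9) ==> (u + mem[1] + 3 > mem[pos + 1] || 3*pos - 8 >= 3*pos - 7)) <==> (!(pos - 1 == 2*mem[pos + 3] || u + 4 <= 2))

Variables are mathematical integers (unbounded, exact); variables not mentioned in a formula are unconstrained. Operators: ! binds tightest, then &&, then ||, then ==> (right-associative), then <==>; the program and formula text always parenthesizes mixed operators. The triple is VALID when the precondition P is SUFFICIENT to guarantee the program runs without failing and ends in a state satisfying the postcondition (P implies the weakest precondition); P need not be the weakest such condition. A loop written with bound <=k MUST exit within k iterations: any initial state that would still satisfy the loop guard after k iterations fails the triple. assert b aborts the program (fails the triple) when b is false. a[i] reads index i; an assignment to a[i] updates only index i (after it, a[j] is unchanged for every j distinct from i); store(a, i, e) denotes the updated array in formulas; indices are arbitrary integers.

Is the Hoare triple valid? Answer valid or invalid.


Working backward. After the program, the postcondition ((pos + 4 != 9 || 2*u - 6 >= 2*u + 3*pos - 9) ==> (u + mem[1] + 3 > mem[pos + 1] || 3*pos - 8 >= 3*pos - 7)) <==> (!(pos - 1 == 2*mem[pos + 3] || u + 4 <= 2)) must hold; in canonical form it is ((pos != 5 || 3*pos <= 3) ==> mem[1] + u > mem[pos + 1] - 3) <==> (!(pos == 2*mem[pos + 3] + 1 || u <= -2)).
Before the loop (bound <=1), unroll the exhaustion recursion (WP_0 = exit-now case; WP_j = one more guarded iteration, up to j = 1):
  WP_0: (!(2*mem[u + 1] < 2*mem[u] + 5)) && (((pos != 5 || 3*pos <= 3) ==> mem[1] + u > mem[pos + 1] - 3) <==> (!(pos == 2*mem[pos + 3] + 1 || u <= -2)))
  WP_1: (2*mem[u + 1] < 2*mem[u] + 5 ==> ((pos <= -1 ==> ((!(2*store(mem, pos, pos)[2*store(mem, pos, pos)[u] - 2*u + 1] < 2*store(mem, pos, pos)[2*store(mem, pos, pos)[u] - 2*u] + 5)) && (((pos != 5 || 3*pos <= 3) ==> store(mem, pos, pos)[1] + 2*store(mem, pos, pos)[u] > store(mem, pos, pos)[pos + 1] + 2*u - 3) <==> (!(pos == 2*store(mem, pos, pos)[pos + 3] + 1 || 2*store(mem, pos, pos)[u] <= 2*u - 2))))) && ((!(pos <= -1)) ==> ((!(2*store(store(mem, pos, pos), pos + 2, 3*u + 1)[store(store(mem, pos, pos), pos + 2, 3*u + 1)[4] + 1] < 2*store(store(mem, pos, pos), pos + 2, 3*u + 1)[store(store(mem, pos, pos), pos + 2, 3*u + 1)[4]] + 5)) && (((pos != 5 || 3*pos <= 3) ==> store(store(mem, pos, pos), pos + 2, 3*u + 1)[1] + store(store(mem, pos, pos), pos + 2, 3*u + 1)[4] > store(store(mem, pos, pos), pos + 2, 3*u + 1)[pos + 1] - 3) <==> (!(pos == 2*store(store(mem, pos, pos), pos + 2, 3*u + 1)[pos + 3] + 1 || store(store(mem, pos, pos), pos + 2, 3*u + 1)[4] <= -2))))))) && ((!(2*mem[u + 1] < 2*mem[u] + 5)) ==> (((pos != 5 || 3*pos <= 3) ==> mem[1] + u > mem[pos + 1] - 3) <==> (!(pos == 2*mem[pos + 3] + 1 || u <= -2))))
So before the loop: (2*mem[u + 1] < 2*mem[u] + 5 ==> ((pos <= -1 ==> ((!(2*store(mem, pos, pos)[2*store(mem, pos, pos)[u] - 2*u + 1] < 2*store(mem, pos, pos)[2*store(mem, pos, pos)[u] - 2*u] + 5)) && (((pos != 5 || 3*pos <= 3) ==> store(mem, pos, pos)[1] + 2*store(mem, pos, pos)[u] > store(mem, pos, pos)[pos + 1] + 2*u - 3) <==> (!(pos == 2*store(mem, pos, pos)[pos + 3] + 1 || 2*store(mem, pos, pos)[u] <= 2*u - 2))))) && ((!(pos <= -1)) ==> ((!(2*store(store(mem, pos, pos), pos + 2, 3*u + 1)[store(store(mem, pos, pos), pos + 2, 3*u + 1)[4] + 1] < 2*store(store(mem, pos, pos), pos + 2, 3*u + 1)[store(store(mem, pos, pos), pos + 2, 3*u + 1)[4]] + 5)) && (((pos != 5 || 3*pos <= 3) ==> store(store(mem, pos, pos), pos + 2, 3*u + 1)[1] + store(store(mem, pos, pos), pos + 2, 3*u + 1)[4] > store(store(mem, pos, pos), pos + 2, 3*u + 1)[pos + 1] - 3) <==> (!(pos == 2*store(store(mem, pos, pos), pos + 2, 3*u + 1)[pos + 3] + 1 || store(store(mem, pos, pos), pos + 2, 3*u + 1)[4] <= -2))))))) && ((!(2*mem[u + 1] < 2*mem[u] + 5)) ==> (((pos != 5 || 3*pos <= 3) ==> mem[1] + u > mem[pos + 1] - 3) <==> (!(pos == 2*mem[pos + 3] + 1 || u <= -2))))
Before assert 2*mem[pos + 1] + 3*mem[pos + 1] + 5 <= -8 && 3*pos + 9 > 4: 5*mem[pos + 1] <= -13 && 3*pos > -5 && (2*mem[u + 1] < 2*mem[u] + 5 ==> ((pos <= -1 ==> ((!(2*store(mem, pos, pos)[2*store(mem, pos, pos)[u] - 2*u + 1] < 2*store(mem, pos, pos)[2*store(mem, pos, pos)[u] - 2*u] + 5)) && (((pos != 5 || 3*pos <= 3) ==> store(mem, pos, pos)[1] + 2*store(mem, pos, pos)[u] > store(mem, pos, pos)[pos + 1] + 2*u - 3) <==> (!(pos == 2*store(mem, pos, pos)[pos + 3] + 1 || 2*store(mem, pos, pos)[u] <= 2*u - 2))))) && ((!(pos <= -1)) ==> ((!(2*store(store(mem, pos, pos), pos + 2, 3*u + 1)[store(store(mem, pos, pos), pos + 2, 3*u + 1)[4] + 1] < 2*store(store(mem, pos, pos), pos + 2, 3*u + 1)[store(store(mem, pos, pos), pos + 2, 3*u + 1)[4]] + 5)) && (((pos != 5 || 3*pos <= 3) ==> store(store(mem, pos, pos), pos + 2, 3*u + 1)[1] + store(store(mem, pos, pos), pos + 2, 3*u + 1)[4] > store(store(mem, pos, pos), pos + 2, 3*u + 1)[pos + 1] - 3) <==> (!(pos == 2*store(store(mem, pos, pos), pos + 2, 3*u + 1)[pos + 3] + 1 || store(store(mem, pos, pos), pos + 2, 3*u + 1)[4] <= -2))))))) && ((!(2*mem[u + 1] < 2*mem[u] + 5)) ==> (((pos != 5 || 3*pos <= 3) ==> mem[1] + u > mem[pos + 1] - 3) <==> (!(pos == 2*mem[pos + 3] + 1 || u <= -2))))
The weakest precondition is 5*mem[pos + 1] <= -13 && 3*pos > -5 && (2*mem[u + 1] < 2*mem[u] + 5 ==> ((pos <= -1 ==> ((!(2*store(mem, pos, pos)[2*store(mem, pos, pos)[u] - 2*u + 1] < 2*store(mem, pos, pos)[2*store(mem, pos, pos)[u] - 2*u] + 5)) && (((pos != 5 || 3*pos <= 3) ==> store(mem, pos, pos)[1] + 2*store(mem, pos, pos)[u] > store(mem, pos, pos)[pos + 1] + 2*u - 3) <==> (!(pos == 2*store(mem, pos, pos)[pos + 3] + 1 || 2*store(mem, pos, pos)[u] <= 2*u - 2))))) && ((!(pos <= -1)) ==> ((!(2*store(store(mem, pos, pos), pos + 2, 3*u + 1)[store(store(mem, pos, pos), pos + 2, 3*u + 1)[4] + 1] < 2*store(store(mem, pos, pos), pos + 2, 3*u + 1)[store(store(mem, pos, pos), pos + 2, 3*u + 1)[4]] + 5)) && (((pos != 5 || 3*pos <= 3) ==> store(store(mem, pos, pos), pos + 2, 3*u + 1)[1] + store(store(mem, pos, pos), pos + 2, 3*u + 1)[4] > store(store(mem, pos, pos), pos + 2, 3*u + 1)[pos + 1] - 3) <==> (!(pos == 2*store(store(mem, pos, pos), pos + 2, 3*u + 1)[pos + 3] + 1 || store(store(mem, pos, pos), pos + 2, 3*u + 1)[4] <= -2))))))) && ((!(2*mem[u + 1] < 2*mem[u] + 5)) ==> (((pos != 5 || 3*pos <= 3) ==> mem[1] + u > mem[pos + 1] - 3) <==> (!(pos == 2*mem[pos + 3] + 1 || u <= -2)))).
Check whether 5*mem[pos + 1] <= -13 && 3*pos > -5 && (2*mem[5] < 2*mem[4] + 5 ==> ((pos <= -1 ==> ((!(2*store(mem, pos, pos)[2*store(mem, pos, pos)[4] - 7] < 2*store(mem, pos, pos)[2*store(mem, pos, pos)[4] - 8] + 5)) && (((pos != 5 || 3*pos <= 3) ==> store(mem, pos, pos)[1] + 2*store(mem, pos, pos)[4] > store(mem, pos, pos)[pos + 1] + 5) <==> (!(pos == 2*store(mem, pos, pos)[pos + 3] + 1 || 2*store(mem, pos, pos)[4] <= 6))))) && ((!(pos <= -1)) ==> ((!(2*store(store(mem, pos, pos), pos + 2, 13)[store(store(mem, pos, pos), pos + 2, 13)[4] + 1] < 2*store(store(mem, pos, pos), pos + 2, 13)[store(store(mem, pos, pos), pos + 2, 13)[4]] + 5)) && (((pos != 5 || 3*pos <= 3) ==> store(store(mem, pos, pos), pos + 2, 13)[1] + store(store(mem, pos, pos), pos + 2, 13)[4] > store(store(mem, pos, pos), pos + 2, 13)[pos + 1] - 3) <==> (!(pos == 2*store(store(mem, pos, pos), pos + 2, 13)[pos + 3] + 1 || store(store(mem, pos, pos), pos + 2, 13)[4] <= -2))))))) && ((!(2*mem[5] < 2*mem[4] + 5)) ==> (((pos != 5 || 3*pos <= 3) ==> mem[1] > mem[pos + 1] - 7) <==> (!(pos == 2*mem[pos + 3] + 1)))) && u == 4 implies it.
Every state satisfying the precondition satisfies the weakest precondition: the implication holds.
Answer: valid


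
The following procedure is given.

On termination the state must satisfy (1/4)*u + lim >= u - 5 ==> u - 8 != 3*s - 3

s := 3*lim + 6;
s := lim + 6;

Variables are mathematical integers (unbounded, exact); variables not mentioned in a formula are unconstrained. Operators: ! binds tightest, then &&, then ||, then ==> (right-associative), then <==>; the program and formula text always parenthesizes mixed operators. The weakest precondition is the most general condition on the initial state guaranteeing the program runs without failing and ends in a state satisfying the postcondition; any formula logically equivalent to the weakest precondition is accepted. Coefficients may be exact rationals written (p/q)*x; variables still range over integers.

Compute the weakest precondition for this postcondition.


Working backward. After the program, the postcondition (1/4)*u + lim >= u - 5 ==> u - 8 != 3*s - 3 must hold; in canonical form it is lim >= (3/4)*u - 5 ==> u != 3*s + 5.
Before s := lim + 6: lim >= (3/4)*u - 5 ==> u != 3*lim + 23
Before s := 3*lim + 6: lim >= (3/4)*u - 5 ==> u != 3*lim + 23
Answer: WP = lim >= (3/4)*u - 5 ==> u != 3*lim + 23


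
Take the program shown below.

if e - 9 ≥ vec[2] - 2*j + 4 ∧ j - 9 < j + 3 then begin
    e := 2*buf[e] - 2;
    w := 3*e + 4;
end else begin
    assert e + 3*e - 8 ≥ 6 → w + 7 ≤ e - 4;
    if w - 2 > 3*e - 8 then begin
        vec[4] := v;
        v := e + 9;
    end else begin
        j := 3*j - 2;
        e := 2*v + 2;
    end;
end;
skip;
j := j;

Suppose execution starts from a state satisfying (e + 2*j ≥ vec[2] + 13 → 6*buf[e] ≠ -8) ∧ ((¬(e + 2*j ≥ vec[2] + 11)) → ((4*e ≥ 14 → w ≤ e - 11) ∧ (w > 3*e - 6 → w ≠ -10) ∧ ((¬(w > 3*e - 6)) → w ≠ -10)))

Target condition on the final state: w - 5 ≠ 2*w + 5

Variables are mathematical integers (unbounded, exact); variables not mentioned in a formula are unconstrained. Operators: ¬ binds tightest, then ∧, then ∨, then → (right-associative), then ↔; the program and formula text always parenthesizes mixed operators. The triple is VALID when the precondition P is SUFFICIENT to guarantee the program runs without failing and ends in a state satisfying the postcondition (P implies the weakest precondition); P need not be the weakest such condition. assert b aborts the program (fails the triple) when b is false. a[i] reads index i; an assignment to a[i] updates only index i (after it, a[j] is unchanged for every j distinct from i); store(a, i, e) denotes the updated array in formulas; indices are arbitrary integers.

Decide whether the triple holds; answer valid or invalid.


Working backward. After the program, the postcondition w - 5 ≠ 2*w + 5 must hold; in canonical form it is w ≠ -10.
Before j := j: w ≠ -10
Before skip: w ≠ -10
Then branch requires 6*buf[e] ≠ -8; else branch requires (4*e ≥ 14 → w ≤ e - 11) ∧ (w > 3*e - 6 → w ≠ -10) ∧ ((¬(w > 3*e - 6)) → w ≠ -10).
Before the if: (e + 2*j ≥ vec[2] + 13 → 6*buf[e] ≠ -8) ∧ ((¬(e + 2*j ≥ vec[2] + 13)) → ((4*e ≥ 14 → w ≤ e - 11) ∧ (w > 3*e - 6 → w ≠ -10) ∧ ((¬(w > 3*e - 6)) → w ≠ -10)))
The weakest precondition is (e + 2*j ≥ vec[2] + 13 → 6*buf[e] ≠ -8) ∧ ((¬(e + 2*j ≥ vec[2] + 13)) → ((4*e ≥ 14 → w ≤ e - 11) ∧ (w > 3*e - 6 → w ≠ -10) ∧ ((¬(w > 3*e - 6)) → w ≠ -10))).
Check whether (e + 2*j ≥ vec[2] + 13 → 6*buf[e] ≠ -8) ∧ ((¬(e + 2*j ≥ vec[2] + 11)) → ((4*e ≥ 14 → w ≤ e - 11) ∧ (w > 3*e - 6 → w ≠ -10) ∧ ((¬(w > 3*e - 6)) → w ≠ -10))) implies it.
Countermodel: at the initial state buf = {[-1] = 0, [2] = 0, elsewhere 0}, e = -1, j = 6, vec = {[-1] = 0, [2] = 0, elsewhere 0}, w = -10, the precondition holds but the weakest precondition fails.
Answer: invalid


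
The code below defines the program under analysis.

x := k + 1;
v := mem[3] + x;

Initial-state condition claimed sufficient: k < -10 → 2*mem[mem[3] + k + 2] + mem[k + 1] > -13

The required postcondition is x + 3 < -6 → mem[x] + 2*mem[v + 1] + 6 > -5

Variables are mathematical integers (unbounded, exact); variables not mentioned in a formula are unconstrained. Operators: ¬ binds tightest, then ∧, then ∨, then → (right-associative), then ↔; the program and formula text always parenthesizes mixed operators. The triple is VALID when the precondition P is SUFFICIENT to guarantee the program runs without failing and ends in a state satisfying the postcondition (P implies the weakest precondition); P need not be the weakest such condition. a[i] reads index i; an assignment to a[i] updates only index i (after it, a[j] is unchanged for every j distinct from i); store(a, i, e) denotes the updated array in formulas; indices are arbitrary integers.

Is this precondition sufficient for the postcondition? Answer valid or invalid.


Working backward. After the program, the postcondition x + 3 < -6 → mem[x] + 2*mem[v + 1] + 6 > -5 must hold; in canonical form it is x < -9 → 2*mem[v + 1] + mem[x] > -11.
Before v := mem[3] + x: x < -9 → 2*mem[mem[3] + x + 1] + mem[x] > -11
Before x := k + 1: k < -10 → 2*mem[mem[3] + k + 2] + mem[k + 1] > -11
The weakest precondition is k < -10 → 2*mem[mem[3] + k + 2] + mem[k + 1] > -11.
Check whether k < -10 → 2*mem[mem[3] + k + 2] + mem[k + 1] > -13 implies it.
Countermodel: at the initial state k = -11, mem = {[-10] = -30441, [-9] = 15215, [3] = 0, elsewhere 15215}, the precondition holds but the weakest precondition fails.
Answer: invalid


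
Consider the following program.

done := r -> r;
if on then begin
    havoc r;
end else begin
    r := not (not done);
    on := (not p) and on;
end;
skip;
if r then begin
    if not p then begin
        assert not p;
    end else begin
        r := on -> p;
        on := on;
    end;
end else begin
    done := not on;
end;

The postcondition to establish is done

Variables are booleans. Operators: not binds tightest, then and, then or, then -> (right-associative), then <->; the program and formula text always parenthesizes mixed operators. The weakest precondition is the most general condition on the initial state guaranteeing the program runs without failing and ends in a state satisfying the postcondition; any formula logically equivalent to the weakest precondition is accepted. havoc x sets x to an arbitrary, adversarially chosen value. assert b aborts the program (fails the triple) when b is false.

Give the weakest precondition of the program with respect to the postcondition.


Working backward. After the program, done must hold.
Then branch requires ((not p) -> ((not p) and done)) and (p -> done); else branch requires not on.
Before the if: (r -> (((not p) -> ((not p) and done)) and (p -> done))) and ((not r) -> (not on))
Before skip: (r -> (((not p) -> ((not p) and done)) and (p -> done))) and ((not r) -> (not on))
Then branch requires ((not p) -> ((not p) and done)) and (p -> done) and (not on); else branch requires (done -> (((not p) -> ((not p) and done)) and (p -> done))) and ((not done) -> (not ((not p) and on))).
Before the if: (on -> (((not p) -> ((not p) and done)) and (p -> done) and (not on))) and ((not on) -> ((done -> (((not p) -> ((not p) and done)) and (p -> done))) and ((not done) -> (not ((not p) and on)))))
Before done := r -> r: on -> (not on)
Answer: WP = on -> (not on)


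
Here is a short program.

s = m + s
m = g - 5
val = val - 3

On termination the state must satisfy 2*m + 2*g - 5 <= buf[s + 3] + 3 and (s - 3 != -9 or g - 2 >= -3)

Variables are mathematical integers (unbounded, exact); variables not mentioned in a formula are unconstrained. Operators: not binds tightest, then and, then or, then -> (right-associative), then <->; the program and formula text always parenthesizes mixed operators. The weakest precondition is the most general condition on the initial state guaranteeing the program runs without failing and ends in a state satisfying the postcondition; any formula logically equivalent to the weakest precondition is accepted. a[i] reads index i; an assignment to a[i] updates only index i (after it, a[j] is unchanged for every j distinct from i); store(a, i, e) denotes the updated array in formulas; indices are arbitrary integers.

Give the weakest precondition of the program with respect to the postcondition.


Working backward. After the program, the postcondition 2*m + 2*g - 5 <= buf[s + 3] + 3 and (s - 3 != -9 or g - 2 >= -3) must hold; in canonical form it is 2*g + 2*m <= buf[s + 3] + 8 and (s != -6 or g >= -1).
Before val := val - 3: 2*g + 2*m <= buf[s + 3] + 8 and (s != -6 or g >= -1)
Before m := g - 5: 4*g <= buf[s + 3] + 18 and (s != -6 or g >= -1)
Before s := m + s: 4*g <= buf[m + s + 3] + 18 and (m + s != -6 or g >= -1)
Answer: WP = 4*g <= buf[m + s + 3] + 18 and (m + s != -6 or g >= -1)


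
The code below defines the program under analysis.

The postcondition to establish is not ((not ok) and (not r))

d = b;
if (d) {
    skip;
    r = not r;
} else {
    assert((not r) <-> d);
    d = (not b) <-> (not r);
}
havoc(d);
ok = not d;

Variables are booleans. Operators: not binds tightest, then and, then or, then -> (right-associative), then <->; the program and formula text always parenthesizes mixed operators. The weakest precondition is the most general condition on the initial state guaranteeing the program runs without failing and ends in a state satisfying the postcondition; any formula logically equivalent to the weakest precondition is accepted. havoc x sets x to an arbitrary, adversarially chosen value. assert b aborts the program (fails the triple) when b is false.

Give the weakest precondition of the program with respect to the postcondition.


Working backward. After the program, not ((not ok) and (not r)) must hold.
Before ok := not d: not (d and (not r))
Before havoc d: r
Then branch requires not r; else branch requires ((not r) <-> d) and r.
Before the if: (d -> (not r)) and ((not d) -> (((not r) <-> d) and r))
Before d := b: (b -> (not r)) and ((not b) -> (((not r) <-> b) and r))
Answer: WP = (b -> (not r)) and ((not b) -> (((not r) <-> b) and r))


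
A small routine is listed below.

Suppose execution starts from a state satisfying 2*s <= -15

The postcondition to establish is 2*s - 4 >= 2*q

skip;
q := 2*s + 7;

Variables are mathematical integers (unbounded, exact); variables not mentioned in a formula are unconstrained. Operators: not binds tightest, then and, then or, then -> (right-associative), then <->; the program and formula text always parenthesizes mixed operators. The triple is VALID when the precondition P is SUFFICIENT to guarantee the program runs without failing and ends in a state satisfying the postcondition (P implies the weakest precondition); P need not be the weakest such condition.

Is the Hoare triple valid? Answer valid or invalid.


Working backward. After the program, the postcondition 2*s - 4 >= 2*q must hold; in canonical form it is 2*s >= 2*q + 4.
Before q := 2*s + 7: 2*s <= -18
Before skip: 2*s <= -18
The weakest precondition is 2*s <= -18.
Check whether 2*s <= -15 implies it.
Countermodel: at the initial state s = -8, the precondition holds but the weakest precondition fails.
Answer: invalid


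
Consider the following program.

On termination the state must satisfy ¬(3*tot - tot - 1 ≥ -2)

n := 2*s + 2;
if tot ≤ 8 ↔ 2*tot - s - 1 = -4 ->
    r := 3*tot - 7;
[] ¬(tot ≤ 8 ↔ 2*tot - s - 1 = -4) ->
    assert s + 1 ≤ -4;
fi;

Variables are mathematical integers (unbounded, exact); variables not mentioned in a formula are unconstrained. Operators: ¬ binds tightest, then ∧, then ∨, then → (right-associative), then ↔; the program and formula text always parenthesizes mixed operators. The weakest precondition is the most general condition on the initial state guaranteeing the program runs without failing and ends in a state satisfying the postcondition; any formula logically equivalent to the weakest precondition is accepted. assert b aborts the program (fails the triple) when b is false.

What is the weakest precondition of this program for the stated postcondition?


Working backward. After the program, the postcondition ¬(3*tot - tot - 1 ≥ -2) must hold; in canonical form it is ¬(2*tot ≥ -1).
Then branch requires ¬(2*tot ≥ -1); else branch requires s ≤ -5 ∧ (¬(2*tot ≥ -1)).
Before the if: ((tot ≤ 8 ↔ 2*tot = s - 3) → (¬(2*tot ≥ -1))) ∧ ((¬(tot ≤ 8 ↔ 2*tot = s - 3)) → (s ≤ -5 ∧ (¬(2*tot ≥ -1))))
Before n := 2*s + 2: ((tot ≤ 8 ↔ 2*tot = s - 3) → (¬(2*tot ≥ -1))) ∧ ((¬(tot ≤ 8 ↔ 2*tot = s - 3)) → (s ≤ -5 ∧ (¬(2*tot ≥ -1))))
Answer: WP = ((tot ≤ 8 ↔ 2*tot = s - 3) → (¬(2*tot ≥ -1))) ∧ ((¬(tot ≤ 8 ↔ 2*tot = s - 3)) → (s ≤ -5 ∧ (¬(2*tot ≥ -1))))


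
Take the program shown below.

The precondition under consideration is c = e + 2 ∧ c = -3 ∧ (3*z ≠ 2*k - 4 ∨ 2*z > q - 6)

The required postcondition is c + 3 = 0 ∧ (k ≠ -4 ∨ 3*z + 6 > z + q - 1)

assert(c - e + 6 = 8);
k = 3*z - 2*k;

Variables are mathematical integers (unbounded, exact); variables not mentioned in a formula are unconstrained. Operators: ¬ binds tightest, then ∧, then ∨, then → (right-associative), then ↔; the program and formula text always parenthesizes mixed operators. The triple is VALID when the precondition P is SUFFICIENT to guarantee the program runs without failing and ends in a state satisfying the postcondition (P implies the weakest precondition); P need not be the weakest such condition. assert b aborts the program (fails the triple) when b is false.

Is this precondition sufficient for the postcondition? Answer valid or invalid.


Working backward. After the program, the postcondition c + 3 = 0 ∧ (k ≠ -4 ∨ 3*z + 6 > z + q - 1) must hold; in canonical form it is c = -3 ∧ (k ≠ -4 ∨ 2*z > q - 7).
Before k := 3*z - 2*k: c = -3 ∧ (3*z ≠ 2*k - 4 ∨ 2*z > q - 7)
Before assert c - e + 6 = 8: c = e + 2 ∧ c = -3 ∧ (3*z ≠ 2*k - 4 ∨ 2*z > q - 7)
The weakest precondition is c = e + 2 ∧ c = -3 ∧ (3*z ≠ 2*k - 4 ∨ 2*z > q - 7).
Check whether c = e + 2 ∧ c = -3 ∧ (3*z ≠ 2*k - 4 ∨ 2*z > q - 6) implies it.
Every state satisfying the precondition satisfies the weakest precondition: the implication holds.
Answer: valid


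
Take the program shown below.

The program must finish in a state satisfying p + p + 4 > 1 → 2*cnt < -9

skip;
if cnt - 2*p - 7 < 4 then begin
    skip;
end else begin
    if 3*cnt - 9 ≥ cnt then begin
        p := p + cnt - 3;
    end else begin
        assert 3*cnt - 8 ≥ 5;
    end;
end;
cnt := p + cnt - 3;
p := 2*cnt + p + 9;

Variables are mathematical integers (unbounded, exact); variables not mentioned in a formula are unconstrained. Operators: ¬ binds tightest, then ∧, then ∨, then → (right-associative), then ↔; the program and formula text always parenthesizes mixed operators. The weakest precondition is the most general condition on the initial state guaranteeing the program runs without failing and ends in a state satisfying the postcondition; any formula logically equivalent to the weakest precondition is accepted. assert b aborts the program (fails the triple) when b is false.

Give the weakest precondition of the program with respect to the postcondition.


Working backward. After the program, the postcondition p + p + 4 > 1 → 2*cnt < -9 must hold; in canonical form it is 2*p > -3 → 2*cnt < -9.
Before p := 2*cnt + p + 9: 4*cnt + 2*p > -21 → 2*cnt < -9
Before cnt := p + cnt - 3: 4*cnt + 6*p > -9 → 2*cnt + 2*p < -3
Then branch requires 4*cnt + 6*p > -9 → 2*cnt + 2*p < -3; else branch requires (2*cnt ≥ 9 → (10*cnt + 6*p > 9 → 4*cnt + 2*p < 3)) ∧ ((¬(2*cnt ≥ 9)) → (3*cnt ≥ 13 ∧ (4*cnt + 6*p > -9 → 2*cnt + 2*p < -3))).
Before the if: (cnt < 2*p + 11 → (4*cnt + 6*p > -9 → 2*cnt + 2*p < -3)) ∧ ((¬(cnt < 2*p + 11)) → ((2*cnt ≥ 9 → (10*cnt + 6*p > 9 → 4*cnt + 2*p < 3)) ∧ ((¬(2*cnt ≥ 9)) → (3*cnt ≥ 13 ∧ (4*cnt + 6*p > -9 → 2*cnt + 2*p < -3)))))
Before skip: (cnt < 2*p + 11 → (4*cnt + 6*p > -9 → 2*cnt + 2*p < -3)) ∧ ((¬(cnt < 2*p + 11)) → ((2*cnt ≥ 9 → (10*cnt + 6*p > 9 → 4*cnt + 2*p < 3)) ∧ ((¬(2*cnt ≥ 9)) → (3*cnt ≥ 13 ∧ (4*cnt + 6*p > -9 → 2*cnt + 2*p < -3)))))
Answer: WP = (cnt < 2*p + 11 → (4*cnt + 6*p > -9 → 2*cnt + 2*p < -3)) ∧ ((¬(cnt < 2*p + 11)) → ((2*cnt ≥ 9 → (10*cnt + 6*p > 9 → 4*cnt + 2*p < 3)) ∧ ((¬(2*cnt ≥ 9)) → (3*cnt ≥ 13 ∧ (4*cnt + 6*p > -9 → 2*cnt + 2*p < -3)))))


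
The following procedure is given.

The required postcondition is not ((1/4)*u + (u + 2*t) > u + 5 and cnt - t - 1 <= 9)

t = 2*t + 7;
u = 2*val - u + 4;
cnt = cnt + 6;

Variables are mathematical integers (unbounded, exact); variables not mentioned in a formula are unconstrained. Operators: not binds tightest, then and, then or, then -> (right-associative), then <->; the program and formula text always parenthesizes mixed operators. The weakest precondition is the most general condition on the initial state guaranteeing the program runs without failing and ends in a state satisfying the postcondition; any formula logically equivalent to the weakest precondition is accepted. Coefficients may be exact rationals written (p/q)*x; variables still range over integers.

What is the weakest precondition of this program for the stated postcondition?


Working backward. After the program, the postcondition not ((1/4)*u + (u + 2*t) > u + 5 and cnt - t - 1 <= 9) must hold; in canonical form it is not (2*t + (1/4)*u > 5 and cnt <= t + 10).
Before cnt := cnt + 6: not (2*t + (1/4)*u > 5 and cnt <= t + 4)
Before u := 2*val - u + 4: not (2*t + (1/2)*val > (1/4)*u + 4 and cnt <= t + 4)
Before t := 2*t + 7: not (4*t + (1/2)*val > (1/4)*u - 10 and cnt <= 2*t + 11)
Answer: WP = not (4*t + (1/2)*val > (1/4)*u - 10 and cnt <= 2*t + 11)


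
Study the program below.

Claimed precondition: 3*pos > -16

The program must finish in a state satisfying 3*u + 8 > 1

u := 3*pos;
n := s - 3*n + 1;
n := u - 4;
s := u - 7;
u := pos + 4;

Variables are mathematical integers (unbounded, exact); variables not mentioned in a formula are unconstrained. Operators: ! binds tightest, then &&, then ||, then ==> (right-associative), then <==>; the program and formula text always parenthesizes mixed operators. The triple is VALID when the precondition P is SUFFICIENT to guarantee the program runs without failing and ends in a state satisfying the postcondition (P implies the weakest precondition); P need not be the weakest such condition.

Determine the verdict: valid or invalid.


Working backward. After the program, the postcondition 3*u + 8 > 1 must hold; in canonical form it is 3*u > -7.
Before u := pos + 4: 3*pos > -19
Before s := u - 7: 3*pos > -19
Before n := u - 4: 3*pos > -19
Before n := s - 3*n + 1: 3*pos > -19
Before u := 3*pos: 3*pos > -19
The weakest precondition is 3*pos > -19.
Check whether 3*pos > -16 implies it.
Every state satisfying the precondition satisfies the weakest precondition: the implication holds.
Answer: valid


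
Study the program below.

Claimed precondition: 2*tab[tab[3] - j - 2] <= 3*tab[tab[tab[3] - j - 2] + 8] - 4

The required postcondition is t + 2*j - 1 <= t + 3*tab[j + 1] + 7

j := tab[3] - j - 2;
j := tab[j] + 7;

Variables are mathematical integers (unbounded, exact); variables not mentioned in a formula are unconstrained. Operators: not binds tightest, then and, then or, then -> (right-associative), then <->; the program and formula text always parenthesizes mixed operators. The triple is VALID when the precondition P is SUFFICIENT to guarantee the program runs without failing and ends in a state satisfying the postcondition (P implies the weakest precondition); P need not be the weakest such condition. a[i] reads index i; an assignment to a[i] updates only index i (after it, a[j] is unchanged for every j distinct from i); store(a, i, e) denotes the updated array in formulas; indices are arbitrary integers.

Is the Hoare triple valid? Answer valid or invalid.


Working backward. After the program, the postcondition t + 2*j - 1 <= t + 3*tab[j + 1] + 7 must hold; in canonical form it is 2*j <= 3*tab[j + 1] + 8.
Before j := tab[j] + 7: 2*tab[j] <= 3*tab[tab[j] + 8] - 6
Before j := tab[3] - j - 2: 2*tab[tab[3] - j - 2] <= 3*tab[tab[tab[3] - j - 2] + 8] - 6
The weakest precondition is 2*tab[tab[3] - j - 2] <= 3*tab[tab[tab[3] - j - 2] + 8] - 6.
Check whether 2*tab[tab[3] - j - 2] <= 3*tab[tab[tab[3] - j - 2] + 8] - 4 implies it.
Countermodel: at the initial state j = 0, tab = {[-2] = 45643, [3] = 0, [45651] = 30430, elsewhere 45643}, the precondition holds but the weakest precondition fails.
Answer: invalid


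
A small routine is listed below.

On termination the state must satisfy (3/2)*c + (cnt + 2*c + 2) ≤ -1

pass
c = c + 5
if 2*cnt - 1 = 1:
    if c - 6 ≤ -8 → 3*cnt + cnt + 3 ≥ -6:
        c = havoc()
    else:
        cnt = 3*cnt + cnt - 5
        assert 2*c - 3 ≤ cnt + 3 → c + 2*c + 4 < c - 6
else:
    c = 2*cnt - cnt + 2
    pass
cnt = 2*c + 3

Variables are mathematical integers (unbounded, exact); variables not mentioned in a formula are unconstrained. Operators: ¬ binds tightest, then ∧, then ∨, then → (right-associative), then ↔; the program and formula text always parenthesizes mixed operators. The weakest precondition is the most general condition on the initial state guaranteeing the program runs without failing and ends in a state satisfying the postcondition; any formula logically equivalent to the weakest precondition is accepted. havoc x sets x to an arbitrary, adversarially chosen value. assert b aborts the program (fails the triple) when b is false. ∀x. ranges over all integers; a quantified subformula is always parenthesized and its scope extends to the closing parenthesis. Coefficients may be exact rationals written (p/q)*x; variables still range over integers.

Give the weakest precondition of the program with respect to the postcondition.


Working backward. After the program, the postcondition (3/2)*c + (cnt + 2*c + 2) ≤ -1 must hold; in canonical form it is (7/2)*c + cnt ≤ -3.
Before cnt := 2*c + 3: (11/2)*c ≤ -6
Then branch requires ((c ≤ -2 → 4*cnt ≥ -9) → (∀c_1. (11/2)*c_1 ≤ -6)) ∧ ((¬(c ≤ -2 → 4*cnt ≥ -9)) → ((2*c ≤ 4*cnt + 1 → 2*c < -10) ∧ (11/2)*c ≤ -6)); else branch requires (11/2)*cnt ≤ -17.
Before the if: (2*cnt = 2 → (((c ≤ -2 → 4*cnt ≥ -9) → (∀c_1. (11/2)*c_1 ≤ -6)) ∧ ((¬(c ≤ -2 → 4*cnt ≥ -9)) → ((2*c ≤ 4*cnt + 1 → 2*c < -10) ∧ (11/2)*c ≤ -6)))) ∧ ((¬(2*cnt = 2)) → (11/2)*cnt ≤ -17)
Before c := c + 5: (2*cnt = 2 → (((c ≤ -7 → 4*cnt ≥ -9) → (∀c_1. (11/2)*c_1 ≤ -6)) ∧ ((¬(c ≤ -7 → 4*cnt ≥ -9)) → ((2*c ≤ 4*cnt - 9 → 2*c < -20) ∧ (11/2)*c ≤ -67/2)))) ∧ ((¬(2*cnt = 2)) → (11/2)*cnt ≤ -17)
Before skip: (2*cnt = 2 → (((c ≤ -7 → 4*cnt ≥ -9) → (∀c_1. (11/2)*c_1 ≤ -6)) ∧ ((¬(c ≤ -7 → 4*cnt ≥ -9)) → ((2*c ≤ 4*cnt - 9 → 2*c < -20) ∧ (11/2)*c ≤ -67/2)))) ∧ ((¬(2*cnt = 2)) → (11/2)*cnt ≤ -17)
Answer: WP = (2*cnt = 2 → (((c ≤ -7 → 4*cnt ≥ -9) → (∀c_1. (11/2)*c_1 ≤ -6)) ∧ ((¬(c ≤ -7 → 4*cnt ≥ -9)) → ((2*c ≤ 4*cnt - 9 → 2*c < -20) ∧ (11/2)*c ≤ -67/2)))) ∧ ((¬(2*cnt = 2)) → (11/2)*cnt ≤ -17)


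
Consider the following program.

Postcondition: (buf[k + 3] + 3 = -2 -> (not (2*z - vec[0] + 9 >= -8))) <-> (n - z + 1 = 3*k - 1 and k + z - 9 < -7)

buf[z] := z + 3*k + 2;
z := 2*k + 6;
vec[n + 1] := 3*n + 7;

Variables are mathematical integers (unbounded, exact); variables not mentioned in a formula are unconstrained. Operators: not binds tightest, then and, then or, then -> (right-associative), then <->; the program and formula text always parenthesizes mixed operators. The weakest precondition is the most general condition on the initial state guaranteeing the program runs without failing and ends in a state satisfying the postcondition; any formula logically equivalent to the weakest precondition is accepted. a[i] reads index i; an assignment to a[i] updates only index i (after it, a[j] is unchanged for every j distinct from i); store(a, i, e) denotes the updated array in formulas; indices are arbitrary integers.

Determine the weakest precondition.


Working backward. After the program, the postcondition (buf[k + 3] + 3 = -2 -> (not (2*z - vec[0] + 9 >= -8))) <-> (n - z + 1 = 3*k - 1 and k + z - 9 < -7) must hold; in canonical form it is (buf[k + 3] = -5 -> (not (2*z >= vec[0] - 17))) <-> (n = 3*k + z - 2 and k + z < 2).
Before vec[n + 1] := 3*n + 7: (buf[k + 3] = -5 -> (not (2*z >= store(vec, n + 1, 3*n + 7)[0] - 17))) <-> (n = 3*k + z - 2 and k + z < 2)
Before z := 2*k + 6: (buf[k + 3] = -5 -> (not (4*k >= store(vec, n + 1, 3*n + 7)[0] - 29))) <-> (n = 5*k + 4 and 3*k < -4)
Before buf[z] := z + 3*k + 2: (store(buf, z, 3*k + z + 2)[k + 3] = -5 -> (not (4*k >= store(vec, n + 1, 3*n + 7)[0] - 29))) <-> (n = 5*k + 4 and 3*k < -4)
Answer: WP = (store(buf, z, 3*k + z + 2)[k + 3] = -5 -> (not (4*k >= store(vec, n + 1, 3*n + 7)[0] - 29))) <-> (n = 5*k + 4 and 3*k < -4)


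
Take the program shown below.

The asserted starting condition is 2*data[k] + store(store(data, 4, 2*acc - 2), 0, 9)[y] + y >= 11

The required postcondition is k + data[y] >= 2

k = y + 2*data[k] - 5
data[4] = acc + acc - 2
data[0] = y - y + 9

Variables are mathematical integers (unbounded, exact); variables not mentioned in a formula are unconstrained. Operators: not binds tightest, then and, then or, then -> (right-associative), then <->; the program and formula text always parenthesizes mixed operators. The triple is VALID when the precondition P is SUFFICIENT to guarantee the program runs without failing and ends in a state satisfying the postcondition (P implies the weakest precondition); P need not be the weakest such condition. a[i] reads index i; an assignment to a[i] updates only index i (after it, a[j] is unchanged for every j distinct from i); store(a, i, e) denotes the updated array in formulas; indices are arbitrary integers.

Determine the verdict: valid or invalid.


Working backward. After the program, the postcondition k + data[y] >= 2 must hold; in canonical form it is data[y] + k >= 2.
Before data[0] := y - y + 9: store(data, 0, 9)[y] + k >= 2
Before data[4] := acc + acc - 2: store(store(data, 4, 2*acc - 2), 0, 9)[y] + k >= 2
Before k := y + 2*data[k] - 5: 2*data[k] + store(store(data, 4, 2*acc - 2), 0, 9)[y] + y >= 7
The weakest precondition is 2*data[k] + store(store(data, 4, 2*acc - 2), 0, 9)[y] + y >= 7.
Check whether 2*data[k] + store(store(data, 4, 2*acc - 2), 0, 9)[y] + y >= 11 implies it.
Every state satisfying the precondition satisfies the weakest precondition: the implication holds.
Answer: valid


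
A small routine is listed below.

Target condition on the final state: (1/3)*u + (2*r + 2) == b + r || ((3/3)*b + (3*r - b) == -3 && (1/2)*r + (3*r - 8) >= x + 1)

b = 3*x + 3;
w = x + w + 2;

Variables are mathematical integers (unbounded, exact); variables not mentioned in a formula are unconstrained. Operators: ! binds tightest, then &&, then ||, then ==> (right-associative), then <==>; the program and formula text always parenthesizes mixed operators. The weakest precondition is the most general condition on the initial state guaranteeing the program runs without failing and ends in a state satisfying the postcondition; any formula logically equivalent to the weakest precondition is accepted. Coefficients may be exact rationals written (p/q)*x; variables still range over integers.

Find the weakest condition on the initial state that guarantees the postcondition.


Working backward. After the program, the postcondition (1/3)*u + (2*r + 2) == b + r || ((3/3)*b + (3*r - b) == -3 && (1/2)*r + (3*r - 8) >= x + 1) must hold; in canonical form it is r + (1/3)*u == b - 2 || (3*r == -3 && (7/2)*r >= x + 9).
Before w := x + w + 2: r + (1/3)*u == b - 2 || (3*r == -3 && (7/2)*r >= x + 9)
Before b := 3*x + 3: r + (1/3)*u == 3*x + 1 || (3*r == -3 && (7/2)*r >= x + 9)
Answer: WP = r + (1/3)*u == 3*x + 1 || (3*r == -3 && (7/2)*r >= x + 9)


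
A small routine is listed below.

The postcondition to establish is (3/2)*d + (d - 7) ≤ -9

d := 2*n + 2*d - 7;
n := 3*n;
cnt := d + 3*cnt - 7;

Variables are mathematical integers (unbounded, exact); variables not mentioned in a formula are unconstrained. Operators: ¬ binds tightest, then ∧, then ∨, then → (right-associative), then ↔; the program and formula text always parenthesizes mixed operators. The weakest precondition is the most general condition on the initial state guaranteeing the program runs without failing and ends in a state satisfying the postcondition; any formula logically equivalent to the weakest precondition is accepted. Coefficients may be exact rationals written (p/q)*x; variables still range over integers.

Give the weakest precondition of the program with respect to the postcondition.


Working backward. After the program, the postcondition (3/2)*d + (d - 7) ≤ -9 must hold; in canonical form it is (5/2)*d ≤ -2.
Before cnt := d + 3*cnt - 7: (5/2)*d ≤ -2
Before n := 3*n: (5/2)*d ≤ -2
Before d := 2*n + 2*d - 7: 5*d + 5*n ≤ 31/2
Answer: WP = 5*d + 5*n ≤ 31/2


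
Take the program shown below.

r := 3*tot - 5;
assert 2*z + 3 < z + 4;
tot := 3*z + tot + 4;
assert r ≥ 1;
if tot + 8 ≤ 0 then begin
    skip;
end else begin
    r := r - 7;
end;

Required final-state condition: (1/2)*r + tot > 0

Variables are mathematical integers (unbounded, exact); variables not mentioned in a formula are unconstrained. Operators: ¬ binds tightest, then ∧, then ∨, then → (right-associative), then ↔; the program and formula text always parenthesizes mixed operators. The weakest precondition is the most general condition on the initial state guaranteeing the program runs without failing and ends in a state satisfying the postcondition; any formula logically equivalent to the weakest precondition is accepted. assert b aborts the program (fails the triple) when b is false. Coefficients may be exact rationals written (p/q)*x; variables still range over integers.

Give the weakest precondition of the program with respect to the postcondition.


Working backward. After the program, (1/2)*r + tot > 0 must hold.
Then branch requires (1/2)*r + tot > 0; else branch requires (1/2)*r + tot > 7/2.
Before the if: (tot ≤ -8 → (1/2)*r + tot > 0) ∧ ((¬(tot ≤ -8)) → (1/2)*r + tot > 7/2)
Before assert r ≥ 1: r ≥ 1 ∧ (tot ≤ -8 → (1/2)*r + tot > 0) ∧ ((¬(tot ≤ -8)) → (1/2)*r + tot > 7/2)
Before tot := 3*z + tot + 4: r ≥ 1 ∧ (tot + 3*z ≤ -12 → (1/2)*r + tot + 3*z > -4) ∧ ((¬(tot + 3*z ≤ -12)) → (1/2)*r + tot + 3*z > -1/2)
Before assert 2*z + 3 < z + 4: z < 1 ∧ r ≥ 1 ∧ (tot + 3*z ≤ -12 → (1/2)*r + tot + 3*z > -4) ∧ ((¬(tot + 3*z ≤ -12)) → (1/2)*r + tot + 3*z > -1/2)
Before r := 3*tot - 5: z < 1 ∧ 3*tot ≥ 6 ∧ (tot + 3*z ≤ -12 → (5/2)*tot + 3*z > -3/2) ∧ ((¬(tot + 3*z ≤ -12)) → (5/2)*tot + 3*z > 2)
Answer: WP = z < 1 ∧ 3*tot ≥ 6 ∧ (tot + 3*z ≤ -12 → (5/2)*tot + 3*z > -3/2) ∧ ((¬(tot + 3*z ≤ -12)) → (5/2)*tot + 3*z > 2)


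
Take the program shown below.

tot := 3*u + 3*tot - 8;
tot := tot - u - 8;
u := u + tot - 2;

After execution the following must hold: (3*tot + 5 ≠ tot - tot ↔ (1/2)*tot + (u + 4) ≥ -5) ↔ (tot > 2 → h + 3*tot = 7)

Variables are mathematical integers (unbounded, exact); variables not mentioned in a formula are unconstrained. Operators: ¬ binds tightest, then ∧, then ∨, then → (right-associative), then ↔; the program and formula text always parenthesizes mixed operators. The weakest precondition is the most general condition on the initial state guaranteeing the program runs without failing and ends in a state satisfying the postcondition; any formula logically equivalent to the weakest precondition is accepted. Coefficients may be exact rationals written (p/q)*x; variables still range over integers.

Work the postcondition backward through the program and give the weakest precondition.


Working backward. After the program, the postcondition (3*tot + 5 ≠ tot - tot ↔ (1/2)*tot + (u + 4) ≥ -5) ↔ (tot > 2 → h + 3*tot = 7) must hold; in canonical form it is (3*tot ≠ -5 ↔ (1/2)*tot + u ≥ -9) ↔ (tot > 2 → h + 3*tot = 7).
Before u := u + tot - 2: (3*tot ≠ -5 ↔ (3/2)*tot + u ≥ -7) ↔ (tot > 2 → h + 3*tot = 7)
Before tot := tot - u - 8: (3*tot ≠ 3*u + 19 ↔ (3/2)*tot ≥ (1/2)*u + 5) ↔ (tot > u + 10 → h + 3*tot = 3*u + 31)
Before tot := 3*u + 3*tot - 8: (9*tot + 6*u ≠ 43 ↔ (9/2)*tot + 4*u ≥ 17) ↔ (3*tot + 2*u > 18 → h + 9*tot + 6*u = 55)
Answer: WP = (9*tot + 6*u ≠ 43 ↔ (9/2)*tot + 4*u ≥ 17) ↔ (3*tot + 2*u > 18 → h + 9*tot + 6*u = 55)
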